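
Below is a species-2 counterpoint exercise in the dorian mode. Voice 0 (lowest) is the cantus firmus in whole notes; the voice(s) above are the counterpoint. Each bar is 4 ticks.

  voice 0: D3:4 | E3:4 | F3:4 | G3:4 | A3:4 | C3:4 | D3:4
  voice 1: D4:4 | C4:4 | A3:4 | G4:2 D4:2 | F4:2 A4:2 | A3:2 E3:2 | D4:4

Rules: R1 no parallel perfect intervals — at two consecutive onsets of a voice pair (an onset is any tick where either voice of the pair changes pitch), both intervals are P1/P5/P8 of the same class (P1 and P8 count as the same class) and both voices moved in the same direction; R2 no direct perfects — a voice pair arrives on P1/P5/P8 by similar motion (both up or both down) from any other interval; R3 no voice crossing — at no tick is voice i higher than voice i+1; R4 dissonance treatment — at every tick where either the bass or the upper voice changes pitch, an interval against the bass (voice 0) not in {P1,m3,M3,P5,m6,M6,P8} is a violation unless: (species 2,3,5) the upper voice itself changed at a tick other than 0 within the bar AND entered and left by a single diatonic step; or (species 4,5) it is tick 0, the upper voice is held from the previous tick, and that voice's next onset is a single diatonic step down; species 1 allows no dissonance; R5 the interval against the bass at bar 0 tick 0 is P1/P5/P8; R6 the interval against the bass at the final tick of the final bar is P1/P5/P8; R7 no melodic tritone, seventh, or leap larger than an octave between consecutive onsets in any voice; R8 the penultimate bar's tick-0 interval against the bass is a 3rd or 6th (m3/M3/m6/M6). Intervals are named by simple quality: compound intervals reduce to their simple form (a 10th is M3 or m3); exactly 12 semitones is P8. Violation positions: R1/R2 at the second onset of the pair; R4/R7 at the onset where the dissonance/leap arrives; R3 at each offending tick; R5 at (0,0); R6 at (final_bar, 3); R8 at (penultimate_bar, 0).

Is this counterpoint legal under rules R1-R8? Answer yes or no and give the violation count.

No (4 violations)

bar 0: v0=D3 v1=D4 (P8)
bar 1: v0=E3 v1=C4 (m6)
bar 2: v0=F3 v1=A3 (M3)
bar 3: v0=G3 v1=G4 (P8)
bar 4: v0=A3 v1=F4 (m6)
bar 5: v0=C3 v1=A3 (M6)
bar 6: v0=D3 v1=D4 (P8)
  R2 @ bar3.0: F3/A3 M3 -> G3/G4 P8 similar
  R7 @ bar3.0: A3->G4 leap 10st
  R2 @ bar6.0: C3/E3 M3 -> D3/D4 P8 similar
  R7 @ bar6.0: E3->D4 leap 10st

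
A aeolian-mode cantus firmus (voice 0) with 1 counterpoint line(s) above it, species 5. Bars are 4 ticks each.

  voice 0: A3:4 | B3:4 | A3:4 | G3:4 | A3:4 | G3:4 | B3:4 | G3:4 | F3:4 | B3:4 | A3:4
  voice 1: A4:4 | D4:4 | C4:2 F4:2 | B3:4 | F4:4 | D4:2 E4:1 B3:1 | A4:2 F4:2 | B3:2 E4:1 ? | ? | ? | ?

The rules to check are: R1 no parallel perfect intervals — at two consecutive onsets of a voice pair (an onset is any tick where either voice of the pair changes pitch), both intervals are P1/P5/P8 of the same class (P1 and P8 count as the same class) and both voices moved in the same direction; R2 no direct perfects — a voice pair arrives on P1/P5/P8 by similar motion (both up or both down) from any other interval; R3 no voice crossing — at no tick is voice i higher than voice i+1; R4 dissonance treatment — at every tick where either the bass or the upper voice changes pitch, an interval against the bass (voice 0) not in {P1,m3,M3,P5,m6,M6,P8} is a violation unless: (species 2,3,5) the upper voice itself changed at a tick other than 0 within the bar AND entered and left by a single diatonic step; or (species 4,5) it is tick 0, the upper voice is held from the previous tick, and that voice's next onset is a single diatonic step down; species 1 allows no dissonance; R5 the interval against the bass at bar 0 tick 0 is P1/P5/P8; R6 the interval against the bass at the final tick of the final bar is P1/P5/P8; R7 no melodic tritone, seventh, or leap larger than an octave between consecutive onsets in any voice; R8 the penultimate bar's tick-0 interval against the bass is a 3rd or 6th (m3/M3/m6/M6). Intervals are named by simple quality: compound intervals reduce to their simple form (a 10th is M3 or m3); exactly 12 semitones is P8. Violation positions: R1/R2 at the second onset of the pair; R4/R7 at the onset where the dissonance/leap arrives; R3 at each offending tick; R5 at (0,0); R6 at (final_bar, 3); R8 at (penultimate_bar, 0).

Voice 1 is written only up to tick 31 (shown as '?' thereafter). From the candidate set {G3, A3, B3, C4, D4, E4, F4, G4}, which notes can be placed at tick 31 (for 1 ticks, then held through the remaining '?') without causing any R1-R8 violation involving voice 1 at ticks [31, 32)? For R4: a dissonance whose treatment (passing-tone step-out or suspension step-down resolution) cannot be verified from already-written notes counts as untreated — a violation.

G3: legal
A3: violates R4
B3: legal
C4: violates R4
D4: legal
E4: legal
F4: violates R4
G4: legal

{B3, D4, E4, G3, G4}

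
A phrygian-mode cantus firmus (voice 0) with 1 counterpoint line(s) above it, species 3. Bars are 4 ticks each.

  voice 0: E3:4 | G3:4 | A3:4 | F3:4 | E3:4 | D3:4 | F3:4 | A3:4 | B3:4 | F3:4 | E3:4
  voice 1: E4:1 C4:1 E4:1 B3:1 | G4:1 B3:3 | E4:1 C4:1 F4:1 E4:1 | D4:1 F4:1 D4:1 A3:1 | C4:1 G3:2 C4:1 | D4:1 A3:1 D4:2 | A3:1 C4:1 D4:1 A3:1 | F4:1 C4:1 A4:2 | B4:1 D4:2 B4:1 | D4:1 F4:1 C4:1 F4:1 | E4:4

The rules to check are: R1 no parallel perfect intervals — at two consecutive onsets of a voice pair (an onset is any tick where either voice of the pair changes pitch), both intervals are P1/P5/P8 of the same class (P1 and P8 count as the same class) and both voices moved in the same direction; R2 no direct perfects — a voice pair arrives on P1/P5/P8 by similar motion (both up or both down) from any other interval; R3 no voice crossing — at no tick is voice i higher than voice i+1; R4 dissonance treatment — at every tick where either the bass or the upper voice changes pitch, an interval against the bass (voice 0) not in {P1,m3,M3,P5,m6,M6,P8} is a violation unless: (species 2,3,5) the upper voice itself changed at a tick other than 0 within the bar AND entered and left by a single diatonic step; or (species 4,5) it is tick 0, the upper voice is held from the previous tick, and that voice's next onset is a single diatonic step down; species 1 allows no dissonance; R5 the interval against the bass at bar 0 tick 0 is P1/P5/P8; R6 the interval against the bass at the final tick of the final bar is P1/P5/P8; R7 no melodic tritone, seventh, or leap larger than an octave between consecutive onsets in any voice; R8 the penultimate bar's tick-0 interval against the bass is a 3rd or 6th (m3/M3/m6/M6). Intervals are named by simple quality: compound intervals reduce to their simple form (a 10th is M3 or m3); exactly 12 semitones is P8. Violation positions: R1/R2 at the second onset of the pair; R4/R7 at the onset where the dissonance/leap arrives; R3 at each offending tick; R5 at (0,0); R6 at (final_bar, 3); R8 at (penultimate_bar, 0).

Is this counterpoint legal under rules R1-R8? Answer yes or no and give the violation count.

bar 0: v0=E3 v1=E4 (P8)
bar 1: v0=G3 v1=G4 (P8)
bar 2: v0=A3 v1=E4 (P5)
bar 3: v0=F3 v1=D4 (M6)
bar 4: v0=E3 v1=C4 (m6)
bar 5: v0=D3 v1=D4 (P8)
bar 6: v0=F3 v1=A3 (M3)
bar 7: v0=A3 v1=F4 (m6)
bar 8: v0=B3 v1=B4 (P8)
bar 9: v0=F3 v1=D4 (M6)
bar 10: v0=E3 v1=E4 (P8)
  R2 @ bar1.0: E3/B3 P5 -> G3/G4 P8 similar
  R2 @ bar2.0: G3/B3 M3 -> A3/E4 P5 similar
  R1 @ bar8.0: A3/A4 P8 -> B3/B4 P8 similar
  R7 @ bar9.0: B3->F3 leap 6st
  R1 @ bar10.0: F3/F4 P8 -> E3/E4 P8 similar

No (5 violations)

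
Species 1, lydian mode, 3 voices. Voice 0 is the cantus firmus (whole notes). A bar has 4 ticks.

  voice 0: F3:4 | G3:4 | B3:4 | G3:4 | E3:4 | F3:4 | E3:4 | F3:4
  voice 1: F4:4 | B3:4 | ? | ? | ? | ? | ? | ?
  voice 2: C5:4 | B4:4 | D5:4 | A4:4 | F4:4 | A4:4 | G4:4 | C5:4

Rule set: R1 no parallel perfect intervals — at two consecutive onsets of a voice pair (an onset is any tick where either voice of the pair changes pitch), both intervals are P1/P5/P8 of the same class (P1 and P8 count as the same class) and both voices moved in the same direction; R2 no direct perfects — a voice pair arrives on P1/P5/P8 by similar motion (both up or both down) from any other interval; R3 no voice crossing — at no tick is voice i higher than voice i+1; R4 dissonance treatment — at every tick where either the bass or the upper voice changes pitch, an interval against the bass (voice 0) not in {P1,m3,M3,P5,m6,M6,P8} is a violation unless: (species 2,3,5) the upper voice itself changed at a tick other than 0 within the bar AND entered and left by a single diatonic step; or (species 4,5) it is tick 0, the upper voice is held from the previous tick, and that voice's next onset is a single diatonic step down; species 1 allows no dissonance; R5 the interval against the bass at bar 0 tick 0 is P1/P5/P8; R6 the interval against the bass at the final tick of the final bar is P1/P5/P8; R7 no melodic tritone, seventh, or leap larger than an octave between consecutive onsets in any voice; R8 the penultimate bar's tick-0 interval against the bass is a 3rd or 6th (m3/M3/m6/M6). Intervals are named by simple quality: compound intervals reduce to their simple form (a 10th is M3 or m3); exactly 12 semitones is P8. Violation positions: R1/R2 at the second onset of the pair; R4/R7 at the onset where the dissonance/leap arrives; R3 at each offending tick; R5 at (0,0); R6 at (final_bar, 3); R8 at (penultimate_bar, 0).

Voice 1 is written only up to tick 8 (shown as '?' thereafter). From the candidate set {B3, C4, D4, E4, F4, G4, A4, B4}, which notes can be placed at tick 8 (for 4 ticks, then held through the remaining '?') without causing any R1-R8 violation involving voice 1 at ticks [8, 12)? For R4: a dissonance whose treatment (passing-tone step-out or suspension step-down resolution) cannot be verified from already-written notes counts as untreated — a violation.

{B3}

B3: legal
C4: violates R4
D4: violates R1
E4: violates R4
F4: violates R4,R7
G4: violates R2
A4: violates R4,R7
B4: violates R2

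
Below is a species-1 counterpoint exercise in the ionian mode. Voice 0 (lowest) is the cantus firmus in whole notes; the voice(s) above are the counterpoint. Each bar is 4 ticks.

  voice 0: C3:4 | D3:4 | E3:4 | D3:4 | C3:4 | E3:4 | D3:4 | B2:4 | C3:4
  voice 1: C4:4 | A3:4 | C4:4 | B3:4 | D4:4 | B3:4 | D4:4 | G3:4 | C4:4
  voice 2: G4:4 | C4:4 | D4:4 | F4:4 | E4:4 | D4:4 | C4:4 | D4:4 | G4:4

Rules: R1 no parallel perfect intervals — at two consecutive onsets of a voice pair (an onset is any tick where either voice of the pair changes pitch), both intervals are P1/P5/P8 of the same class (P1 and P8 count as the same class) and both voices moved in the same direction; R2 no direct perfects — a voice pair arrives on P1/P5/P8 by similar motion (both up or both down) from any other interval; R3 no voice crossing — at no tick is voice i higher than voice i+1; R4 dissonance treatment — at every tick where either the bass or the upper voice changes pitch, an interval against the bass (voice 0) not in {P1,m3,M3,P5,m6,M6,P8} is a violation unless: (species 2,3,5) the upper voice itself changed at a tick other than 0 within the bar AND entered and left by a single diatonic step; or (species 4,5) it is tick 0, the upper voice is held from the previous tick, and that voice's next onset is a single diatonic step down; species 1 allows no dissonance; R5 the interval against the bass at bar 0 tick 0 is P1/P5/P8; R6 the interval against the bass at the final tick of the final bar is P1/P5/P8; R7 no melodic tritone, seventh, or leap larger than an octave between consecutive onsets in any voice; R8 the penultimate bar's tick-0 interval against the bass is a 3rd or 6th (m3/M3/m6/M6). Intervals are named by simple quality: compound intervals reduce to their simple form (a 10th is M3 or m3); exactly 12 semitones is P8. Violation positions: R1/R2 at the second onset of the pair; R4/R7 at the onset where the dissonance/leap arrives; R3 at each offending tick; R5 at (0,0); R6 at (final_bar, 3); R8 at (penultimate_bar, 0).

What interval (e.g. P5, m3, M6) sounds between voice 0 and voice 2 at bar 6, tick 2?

voice 0=D3 voice 2=C4 -> m7

m7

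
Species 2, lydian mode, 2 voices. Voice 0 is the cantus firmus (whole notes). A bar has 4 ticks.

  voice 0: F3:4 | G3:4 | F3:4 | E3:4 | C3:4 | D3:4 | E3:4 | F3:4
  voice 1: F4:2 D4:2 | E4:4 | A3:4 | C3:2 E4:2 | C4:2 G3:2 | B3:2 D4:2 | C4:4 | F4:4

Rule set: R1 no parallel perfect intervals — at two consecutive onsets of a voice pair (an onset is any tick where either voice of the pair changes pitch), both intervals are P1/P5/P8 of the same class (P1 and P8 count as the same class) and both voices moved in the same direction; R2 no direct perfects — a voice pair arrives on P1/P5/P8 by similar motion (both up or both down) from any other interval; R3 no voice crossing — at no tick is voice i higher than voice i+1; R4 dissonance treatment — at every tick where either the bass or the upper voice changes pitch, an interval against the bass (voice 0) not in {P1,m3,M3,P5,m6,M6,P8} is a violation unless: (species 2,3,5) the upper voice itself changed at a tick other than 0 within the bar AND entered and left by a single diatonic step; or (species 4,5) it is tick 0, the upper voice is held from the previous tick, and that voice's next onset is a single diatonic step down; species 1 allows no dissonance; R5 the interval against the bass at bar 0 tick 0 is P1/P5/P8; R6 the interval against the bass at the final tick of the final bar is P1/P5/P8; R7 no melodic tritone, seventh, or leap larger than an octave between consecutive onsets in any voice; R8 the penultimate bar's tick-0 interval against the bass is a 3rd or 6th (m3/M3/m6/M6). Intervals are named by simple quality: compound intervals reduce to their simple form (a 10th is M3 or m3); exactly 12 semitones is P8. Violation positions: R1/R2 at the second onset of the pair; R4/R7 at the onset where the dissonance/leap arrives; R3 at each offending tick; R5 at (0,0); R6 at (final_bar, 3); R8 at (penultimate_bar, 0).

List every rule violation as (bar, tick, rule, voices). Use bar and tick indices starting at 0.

(3, 0, R3, (0, 1))
(3, 1, R3, (0, 1))
(3, 2, R7, (1,))
(4, 0, R1, (0, 1))
(7, 0, R2, (0, 1))

bar 0: v0=F3 v1=F4 downbeat P8
bar 1: v0=G3 v1=E4 downbeat M6
bar 2: v0=F3 v1=A3 downbeat M3
bar 3: v0=E3 v1=C3 downbeat M3
bar 4: v0=C3 v1=C4 downbeat P8
bar 5: v0=D3 v1=B3 downbeat M6
bar 6: v0=E3 v1=C4 downbeat m6
bar 7: v0=F3 v1=F4 downbeat P8
  -> R3 @ bar 3 tick 0 v(0, 1): E3 above C3
  -> R3 @ bar 3 tick 1 v(0, 1): E3 above C3
  -> R7 @ bar 3 tick 2 v(1,): C3->E4 leap 16st
  -> R1 @ bar 4 tick 0 v(0, 1): E3/E4 P8 -> C3/C4 P8 similar
  -> R2 @ bar 7 tick 0 v(0, 1): E3/C4 m6 -> F3/F4 P8 similar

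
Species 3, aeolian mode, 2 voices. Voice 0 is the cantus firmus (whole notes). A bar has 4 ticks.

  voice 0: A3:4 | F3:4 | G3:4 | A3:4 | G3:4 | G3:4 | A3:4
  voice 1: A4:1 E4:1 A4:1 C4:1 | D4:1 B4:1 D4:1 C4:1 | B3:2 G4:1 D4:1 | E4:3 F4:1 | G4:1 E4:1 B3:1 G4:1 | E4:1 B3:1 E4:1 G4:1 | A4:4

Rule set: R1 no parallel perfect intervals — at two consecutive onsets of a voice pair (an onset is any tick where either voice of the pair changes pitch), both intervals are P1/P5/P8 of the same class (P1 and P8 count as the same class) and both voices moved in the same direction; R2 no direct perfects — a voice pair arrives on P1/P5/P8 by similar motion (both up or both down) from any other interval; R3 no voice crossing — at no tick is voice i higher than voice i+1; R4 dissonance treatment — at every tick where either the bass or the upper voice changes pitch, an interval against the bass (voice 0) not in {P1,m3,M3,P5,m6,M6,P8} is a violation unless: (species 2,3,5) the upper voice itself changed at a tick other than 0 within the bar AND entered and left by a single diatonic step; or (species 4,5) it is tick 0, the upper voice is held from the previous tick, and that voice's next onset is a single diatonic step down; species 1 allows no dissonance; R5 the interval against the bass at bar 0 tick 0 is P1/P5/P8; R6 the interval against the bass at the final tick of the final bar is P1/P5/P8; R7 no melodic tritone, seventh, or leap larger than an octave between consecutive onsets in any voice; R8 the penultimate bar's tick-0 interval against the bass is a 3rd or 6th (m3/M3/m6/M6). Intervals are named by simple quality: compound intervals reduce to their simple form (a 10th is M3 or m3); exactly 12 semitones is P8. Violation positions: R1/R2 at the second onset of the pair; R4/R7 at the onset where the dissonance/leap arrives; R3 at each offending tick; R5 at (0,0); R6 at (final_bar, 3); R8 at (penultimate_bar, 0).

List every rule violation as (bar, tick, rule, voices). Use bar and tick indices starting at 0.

(1, 1, R4, (0, 1))
(3, 0, R1, (0, 1))
(6, 0, R1, (0, 1))

bar 0: v0=A3 v1=A4 downbeat P8
bar 1: v0=F3 v1=D4 downbeat M6
bar 2: v0=G3 v1=B3 downbeat M3
bar 3: v0=A3 v1=E4 downbeat P5
bar 4: v0=G3 v1=G4 downbeat P8
bar 5: v0=G3 v1=E4 downbeat M6
bar 6: v0=A3 v1=A4 downbeat P8
  -> R4 @ bar 1 tick 1 v(0, 1): F3/B4 TT untreated
  -> R1 @ bar 3 tick 0 v(0, 1): G3/D4 P5 -> A3/E4 P5 similar
  -> R1 @ bar 6 tick 0 v(0, 1): G3/G4 P8 -> A3/A4 P8 similar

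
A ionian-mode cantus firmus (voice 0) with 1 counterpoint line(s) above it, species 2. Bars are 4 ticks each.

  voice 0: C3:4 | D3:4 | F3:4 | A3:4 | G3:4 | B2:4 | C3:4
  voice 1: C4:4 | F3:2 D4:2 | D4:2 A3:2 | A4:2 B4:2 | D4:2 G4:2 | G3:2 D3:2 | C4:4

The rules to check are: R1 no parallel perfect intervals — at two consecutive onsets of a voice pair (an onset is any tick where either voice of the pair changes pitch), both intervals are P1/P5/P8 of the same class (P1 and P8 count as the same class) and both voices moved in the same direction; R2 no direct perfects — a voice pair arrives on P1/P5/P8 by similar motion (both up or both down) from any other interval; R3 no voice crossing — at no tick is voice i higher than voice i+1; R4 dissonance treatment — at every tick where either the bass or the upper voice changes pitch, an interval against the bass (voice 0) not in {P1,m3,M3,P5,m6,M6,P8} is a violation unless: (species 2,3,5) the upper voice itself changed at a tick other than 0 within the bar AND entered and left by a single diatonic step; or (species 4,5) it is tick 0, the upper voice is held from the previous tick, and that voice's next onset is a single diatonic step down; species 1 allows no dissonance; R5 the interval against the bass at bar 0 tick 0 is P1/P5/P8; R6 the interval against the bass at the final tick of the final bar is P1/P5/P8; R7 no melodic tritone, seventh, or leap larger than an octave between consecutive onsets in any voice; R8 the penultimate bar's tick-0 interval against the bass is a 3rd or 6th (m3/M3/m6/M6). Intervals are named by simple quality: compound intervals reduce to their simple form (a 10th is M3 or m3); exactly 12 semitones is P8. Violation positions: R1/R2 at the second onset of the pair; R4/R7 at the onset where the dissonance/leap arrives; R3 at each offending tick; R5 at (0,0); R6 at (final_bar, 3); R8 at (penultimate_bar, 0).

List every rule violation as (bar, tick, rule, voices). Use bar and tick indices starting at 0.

(3, 0, R2, (0, 1))
(3, 2, R4, (0, 1))
(4, 0, R2, (0, 1))
(6, 0, R2, (0, 1))
(6, 0, R7, (1,))

bar 0: v0=C3 v1=C4 downbeat P8
bar 1: v0=D3 v1=F3 downbeat m3
bar 2: v0=F3 v1=D4 downbeat M6
bar 3: v0=A3 v1=A4 downbeat P8
bar 4: v0=G3 v1=D4 downbeat P5
bar 5: v0=B2 v1=G3 downbeat m6
bar 6: v0=C3 v1=C4 downbeat P8
  -> R2 @ bar 3 tick 0 v(0, 1): F3/A3 M3 -> A3/A4 P8 similar
  -> R4 @ bar 3 tick 2 v(0, 1): A3/B4 M2 untreated
  -> R2 @ bar 4 tick 0 v(0, 1): A3/B4 M2 -> G3/D4 P5 similar
  -> R2 @ bar 6 tick 0 v(0, 1): B2/D3 m3 -> C3/C4 P8 similar
  -> R7 @ bar 6 tick 0 v(1,): D3->C4 leap 10st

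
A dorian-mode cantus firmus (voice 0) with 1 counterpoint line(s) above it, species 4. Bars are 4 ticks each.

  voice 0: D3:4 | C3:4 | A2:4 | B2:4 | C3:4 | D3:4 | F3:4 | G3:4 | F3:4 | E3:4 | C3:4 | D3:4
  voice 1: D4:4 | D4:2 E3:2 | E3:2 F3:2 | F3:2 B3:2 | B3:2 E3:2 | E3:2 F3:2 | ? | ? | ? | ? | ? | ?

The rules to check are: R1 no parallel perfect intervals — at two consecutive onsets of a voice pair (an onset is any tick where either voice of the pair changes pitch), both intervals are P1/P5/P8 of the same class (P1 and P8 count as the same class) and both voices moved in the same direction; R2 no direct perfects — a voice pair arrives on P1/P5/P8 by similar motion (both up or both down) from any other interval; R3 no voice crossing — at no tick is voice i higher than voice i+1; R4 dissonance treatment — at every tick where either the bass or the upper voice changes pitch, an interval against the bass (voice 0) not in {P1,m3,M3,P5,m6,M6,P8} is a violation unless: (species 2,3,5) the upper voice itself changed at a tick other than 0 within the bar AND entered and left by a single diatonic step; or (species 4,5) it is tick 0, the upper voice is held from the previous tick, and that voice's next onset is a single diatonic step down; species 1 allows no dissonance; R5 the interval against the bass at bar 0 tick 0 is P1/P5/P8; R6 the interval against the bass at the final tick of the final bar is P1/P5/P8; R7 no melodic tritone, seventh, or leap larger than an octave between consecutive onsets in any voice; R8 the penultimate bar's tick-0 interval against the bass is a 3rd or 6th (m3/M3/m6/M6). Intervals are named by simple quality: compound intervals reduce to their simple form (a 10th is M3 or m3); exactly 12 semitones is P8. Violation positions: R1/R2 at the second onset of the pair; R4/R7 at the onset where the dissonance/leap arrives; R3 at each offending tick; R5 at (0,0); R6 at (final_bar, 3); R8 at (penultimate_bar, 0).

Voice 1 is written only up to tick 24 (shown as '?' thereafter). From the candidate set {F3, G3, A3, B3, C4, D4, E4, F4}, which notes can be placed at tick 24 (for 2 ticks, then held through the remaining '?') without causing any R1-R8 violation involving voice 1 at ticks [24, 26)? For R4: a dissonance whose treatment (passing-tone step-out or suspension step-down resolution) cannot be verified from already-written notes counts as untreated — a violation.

{A3, D4, F3}

F3: legal
G3: violates R4
A3: legal
B3: violates R4,R7
C4: violates R2
D4: legal
E4: violates R4,R7
F4: violates R2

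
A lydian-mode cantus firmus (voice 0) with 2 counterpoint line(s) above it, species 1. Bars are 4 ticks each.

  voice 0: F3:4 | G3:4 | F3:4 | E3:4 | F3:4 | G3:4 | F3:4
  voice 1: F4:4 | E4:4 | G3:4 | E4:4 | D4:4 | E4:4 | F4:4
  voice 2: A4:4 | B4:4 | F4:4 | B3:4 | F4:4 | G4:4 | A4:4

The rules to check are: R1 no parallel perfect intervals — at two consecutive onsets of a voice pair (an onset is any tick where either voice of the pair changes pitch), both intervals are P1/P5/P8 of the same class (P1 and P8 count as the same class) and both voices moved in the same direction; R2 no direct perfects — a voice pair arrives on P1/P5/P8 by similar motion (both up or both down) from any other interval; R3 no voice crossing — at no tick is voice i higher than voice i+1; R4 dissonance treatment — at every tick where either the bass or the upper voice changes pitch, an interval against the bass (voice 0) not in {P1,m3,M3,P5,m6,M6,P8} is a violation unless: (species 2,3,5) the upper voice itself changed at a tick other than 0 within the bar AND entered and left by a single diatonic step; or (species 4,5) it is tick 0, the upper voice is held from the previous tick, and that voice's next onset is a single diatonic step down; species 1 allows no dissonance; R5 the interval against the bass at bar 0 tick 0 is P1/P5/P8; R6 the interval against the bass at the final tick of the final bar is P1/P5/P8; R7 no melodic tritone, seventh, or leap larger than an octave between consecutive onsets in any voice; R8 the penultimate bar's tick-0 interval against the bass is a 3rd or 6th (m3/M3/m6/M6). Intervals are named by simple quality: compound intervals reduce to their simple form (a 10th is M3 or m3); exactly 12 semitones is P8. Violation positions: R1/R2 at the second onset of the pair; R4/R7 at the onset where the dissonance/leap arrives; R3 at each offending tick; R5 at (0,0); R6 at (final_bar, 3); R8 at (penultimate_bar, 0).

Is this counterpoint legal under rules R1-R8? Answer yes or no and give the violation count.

bar 0: v0=F3 v1=F4 v2=A4 (M3)
bar 1: v0=G3 v1=E4 v2=B4 (M3)
bar 2: v0=F3 v1=G3 v2=F4 (P8)
bar 3: v0=E3 v1=E4 v2=B3 (P5)
bar 4: v0=F3 v1=D4 v2=F4 (P8)
bar 5: v0=G3 v1=E4 v2=G4 (P8)
bar 6: v0=F3 v1=F4 v2=A4 (M3)
  R5 @ bar0.0: opens on M3
  R2 @ bar2.0: G3/B4 M3 -> F3/F4 P8 similar
  R4 @ bar2.0: F3/G3 M2 untreated
  R7 @ bar2.0: B4->F4 leap 6st
  R2 @ bar3.0: F3/F4 P8 -> E3/B3 P5 similar
  R3 @ bar3.0: E4 above B3
  R7 @ bar3.0: F4->B3 leap 6st
  R3 @ bar3.1: E4 above B3
  R3 @ bar3.2: E4 above B3
  R3 @ bar3.3: E4 above B3
  R2 @ bar4.0: E3/B3 P5 -> F3/F4 P8 similar
  R7 @ bar4.0: B3->F4 leap 6st
  R1 @ bar5.0: F3/F4 P8 -> G3/G4 P8 similar
  R8 @ bar5.0: penult P8 not 3rd/6th
  R6 @ bar6.3: closes on M3

No (15 violations)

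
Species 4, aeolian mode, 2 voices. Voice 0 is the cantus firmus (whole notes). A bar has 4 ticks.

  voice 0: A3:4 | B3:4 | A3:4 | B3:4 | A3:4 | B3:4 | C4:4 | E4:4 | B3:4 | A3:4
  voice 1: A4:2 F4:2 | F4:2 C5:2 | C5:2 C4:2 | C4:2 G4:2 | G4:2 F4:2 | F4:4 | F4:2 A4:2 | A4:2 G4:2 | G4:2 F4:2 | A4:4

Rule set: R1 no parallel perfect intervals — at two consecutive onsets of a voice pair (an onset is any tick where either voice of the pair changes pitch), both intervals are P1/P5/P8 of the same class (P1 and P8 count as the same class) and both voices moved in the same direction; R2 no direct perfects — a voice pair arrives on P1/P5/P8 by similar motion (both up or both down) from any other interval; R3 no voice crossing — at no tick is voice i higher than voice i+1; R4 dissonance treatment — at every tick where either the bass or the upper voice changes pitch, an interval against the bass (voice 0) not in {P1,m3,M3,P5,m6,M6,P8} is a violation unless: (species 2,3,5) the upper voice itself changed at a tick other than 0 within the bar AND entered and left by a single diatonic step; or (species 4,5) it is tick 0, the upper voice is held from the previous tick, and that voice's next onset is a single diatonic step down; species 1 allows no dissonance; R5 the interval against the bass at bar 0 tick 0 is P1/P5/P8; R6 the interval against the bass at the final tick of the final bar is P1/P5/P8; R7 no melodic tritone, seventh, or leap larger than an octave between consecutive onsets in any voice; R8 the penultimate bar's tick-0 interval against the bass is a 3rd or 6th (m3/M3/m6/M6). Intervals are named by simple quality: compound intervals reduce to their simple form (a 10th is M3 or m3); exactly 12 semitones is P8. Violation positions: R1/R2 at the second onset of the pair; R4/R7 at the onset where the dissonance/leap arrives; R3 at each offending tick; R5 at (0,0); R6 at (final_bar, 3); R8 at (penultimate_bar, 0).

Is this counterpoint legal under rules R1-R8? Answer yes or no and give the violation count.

bar 0: v0=A3 v1=A4 (P8)
bar 1: v0=B3 v1=F4 (TT)
bar 2: v0=A3 v1=C5 (m3)
bar 3: v0=B3 v1=C4 (m2)
bar 4: v0=A3 v1=G4 (m7)
bar 5: v0=B3 v1=F4 (TT)
bar 6: v0=C4 v1=F4 (P4)
bar 7: v0=E4 v1=A4 (P4)
bar 8: v0=B3 v1=G4 (m6)
bar 9: v0=A3 v1=A4 (P8)
  R4 @ bar1.0: B3/F4 TT untreated
  R4 @ bar1.2: B3/C5 m2 untreated
  R4 @ bar3.0: B3/C4 m2 untreated
  R4 @ bar5.0: B3/F4 TT untreated
  R4 @ bar6.0: C4/F4 P4 untreated
  R4 @ bar8.2: B3/F4 TT untreated

No (6 violations)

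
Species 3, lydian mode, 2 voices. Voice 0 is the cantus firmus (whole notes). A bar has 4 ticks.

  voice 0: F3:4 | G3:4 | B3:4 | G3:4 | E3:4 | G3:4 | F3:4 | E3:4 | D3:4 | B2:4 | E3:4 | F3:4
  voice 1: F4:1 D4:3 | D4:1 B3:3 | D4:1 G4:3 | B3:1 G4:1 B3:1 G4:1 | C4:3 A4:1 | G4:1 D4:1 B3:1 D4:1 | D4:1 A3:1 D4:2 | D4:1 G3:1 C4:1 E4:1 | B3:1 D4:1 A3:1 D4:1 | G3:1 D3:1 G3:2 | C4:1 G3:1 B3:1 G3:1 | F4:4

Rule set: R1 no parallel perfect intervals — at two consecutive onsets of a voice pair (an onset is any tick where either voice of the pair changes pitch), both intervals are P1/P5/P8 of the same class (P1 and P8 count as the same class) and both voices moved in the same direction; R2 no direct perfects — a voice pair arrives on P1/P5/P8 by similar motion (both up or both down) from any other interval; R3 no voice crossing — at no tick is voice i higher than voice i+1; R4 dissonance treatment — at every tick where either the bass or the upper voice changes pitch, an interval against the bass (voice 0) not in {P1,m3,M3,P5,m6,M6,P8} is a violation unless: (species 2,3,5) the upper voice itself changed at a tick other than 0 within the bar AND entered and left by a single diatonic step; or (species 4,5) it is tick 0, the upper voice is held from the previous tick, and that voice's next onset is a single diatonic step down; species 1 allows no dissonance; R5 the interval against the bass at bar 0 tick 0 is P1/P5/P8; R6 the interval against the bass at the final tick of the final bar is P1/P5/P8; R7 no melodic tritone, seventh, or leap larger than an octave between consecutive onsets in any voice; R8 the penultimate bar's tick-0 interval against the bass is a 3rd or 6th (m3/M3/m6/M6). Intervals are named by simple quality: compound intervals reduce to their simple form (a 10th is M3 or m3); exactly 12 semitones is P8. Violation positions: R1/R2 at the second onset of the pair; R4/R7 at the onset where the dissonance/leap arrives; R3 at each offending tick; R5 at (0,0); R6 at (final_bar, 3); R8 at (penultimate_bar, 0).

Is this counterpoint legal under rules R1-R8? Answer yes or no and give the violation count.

No (4 violations)

bar 0: v0=F3 v1=F4 (P8)
bar 1: v0=G3 v1=D4 (P5)
bar 2: v0=B3 v1=D4 (m3)
bar 3: v0=G3 v1=B3 (M3)
bar 4: v0=E3 v1=C4 (m6)
bar 5: v0=G3 v1=G4 (P8)
bar 6: v0=F3 v1=D4 (M6)
bar 7: v0=E3 v1=D4 (m7)
bar 8: v0=D3 v1=B3 (M6)
bar 9: v0=B2 v1=G3 (m6)
bar 10: v0=E3 v1=C4 (m6)
bar 11: v0=F3 v1=F4 (P8)
  R4 @ bar4.3: E3/A4 P4 untreated
  R4 @ bar7.0: E3/D4 m7 untreated
  R2 @ bar11.0: E3/G3 m3 -> F3/F4 P8 similar
  R7 @ bar11.0: G3->F4 leap 10st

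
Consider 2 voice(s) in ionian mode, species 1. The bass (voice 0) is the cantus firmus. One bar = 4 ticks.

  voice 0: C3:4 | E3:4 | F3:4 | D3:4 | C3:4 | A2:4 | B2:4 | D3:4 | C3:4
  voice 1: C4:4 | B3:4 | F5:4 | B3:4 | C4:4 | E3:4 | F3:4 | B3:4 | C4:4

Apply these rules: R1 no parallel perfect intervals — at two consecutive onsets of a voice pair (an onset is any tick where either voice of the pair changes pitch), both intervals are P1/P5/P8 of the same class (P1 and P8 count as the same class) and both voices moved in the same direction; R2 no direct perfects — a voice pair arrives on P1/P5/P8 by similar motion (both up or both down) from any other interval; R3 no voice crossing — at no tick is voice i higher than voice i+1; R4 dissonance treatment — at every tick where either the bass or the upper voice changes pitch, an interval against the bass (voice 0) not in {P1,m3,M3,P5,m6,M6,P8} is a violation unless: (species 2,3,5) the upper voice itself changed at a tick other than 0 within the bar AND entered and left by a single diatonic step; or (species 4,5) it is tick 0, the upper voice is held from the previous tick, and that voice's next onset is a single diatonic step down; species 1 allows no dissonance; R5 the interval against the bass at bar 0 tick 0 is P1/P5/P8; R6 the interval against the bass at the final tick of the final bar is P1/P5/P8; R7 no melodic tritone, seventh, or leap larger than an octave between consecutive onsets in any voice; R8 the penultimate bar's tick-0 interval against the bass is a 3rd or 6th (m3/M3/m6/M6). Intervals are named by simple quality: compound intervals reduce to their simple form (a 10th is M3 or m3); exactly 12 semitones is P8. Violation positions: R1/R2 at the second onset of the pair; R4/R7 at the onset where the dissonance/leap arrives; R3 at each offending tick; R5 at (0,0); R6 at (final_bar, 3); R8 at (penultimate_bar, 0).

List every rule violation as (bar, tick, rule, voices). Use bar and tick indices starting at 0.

(2, 0, R2, (0, 1))
(2, 0, R7, (1,))
(3, 0, R7, (1,))
(5, 0, R2, (0, 1))
(6, 0, R4, (0, 1))
(7, 0, R7, (1,))

bar 0: v0=C3 v1=C4 downbeat P8
bar 1: v0=E3 v1=B3 downbeat P5
bar 2: v0=F3 v1=F5 downbeat P1
bar 3: v0=D3 v1=B3 downbeat M6
bar 4: v0=C3 v1=C4 downbeat P8
bar 5: v0=A2 v1=E3 downbeat P5
bar 6: v0=B2 v1=F3 downbeat TT
bar 7: v0=D3 v1=B3 downbeat M6
bar 8: v0=C3 v1=C4 downbeat P8
  -> R2 @ bar 2 tick 0 v(0, 1): E3/B3 P5 -> F3/F5 P1 similar
  -> R7 @ bar 2 tick 0 v(1,): B3->F5 leap 18st
  -> R7 @ bar 3 tick 0 v(1,): F5->B3 leap 18st
  -> R2 @ bar 5 tick 0 v(0, 1): C3/C4 P8 -> A2/E3 P5 similar
  -> R4 @ bar 6 tick 0 v(0, 1): B2/F3 TT untreated
  -> R7 @ bar 7 tick 0 v(1,): F3->B3 leap 6st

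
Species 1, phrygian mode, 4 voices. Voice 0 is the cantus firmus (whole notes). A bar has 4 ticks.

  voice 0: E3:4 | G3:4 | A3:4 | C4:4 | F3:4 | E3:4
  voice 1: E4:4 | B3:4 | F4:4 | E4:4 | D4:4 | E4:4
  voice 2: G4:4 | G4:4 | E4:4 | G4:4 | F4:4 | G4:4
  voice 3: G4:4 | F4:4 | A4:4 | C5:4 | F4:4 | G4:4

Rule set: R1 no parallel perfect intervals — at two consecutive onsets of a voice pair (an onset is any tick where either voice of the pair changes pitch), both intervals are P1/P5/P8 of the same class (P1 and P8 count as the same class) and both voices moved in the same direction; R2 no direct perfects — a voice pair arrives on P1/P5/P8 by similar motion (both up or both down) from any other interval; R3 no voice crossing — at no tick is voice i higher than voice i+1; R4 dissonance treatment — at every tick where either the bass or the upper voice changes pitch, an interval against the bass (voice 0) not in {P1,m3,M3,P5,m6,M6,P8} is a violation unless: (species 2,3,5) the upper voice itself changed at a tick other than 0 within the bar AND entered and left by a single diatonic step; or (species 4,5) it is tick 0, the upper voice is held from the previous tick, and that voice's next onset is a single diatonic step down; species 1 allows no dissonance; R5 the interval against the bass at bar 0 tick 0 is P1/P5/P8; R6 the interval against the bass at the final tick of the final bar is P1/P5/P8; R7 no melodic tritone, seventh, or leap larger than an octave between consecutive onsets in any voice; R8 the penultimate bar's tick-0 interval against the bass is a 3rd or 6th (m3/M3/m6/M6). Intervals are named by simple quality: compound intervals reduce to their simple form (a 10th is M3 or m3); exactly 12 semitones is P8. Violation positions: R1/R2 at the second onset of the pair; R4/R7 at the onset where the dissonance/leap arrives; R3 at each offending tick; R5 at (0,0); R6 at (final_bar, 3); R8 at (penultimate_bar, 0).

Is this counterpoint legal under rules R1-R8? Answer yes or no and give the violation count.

No (23 violations)

bar 0: v0=E3 v1=E4 v2=G4 v3=G4 (m3)
bar 1: v0=G3 v1=B3 v2=G4 v3=F4 (m7)
bar 2: v0=A3 v1=F4 v2=E4 v3=A4 (P8)
bar 3: v0=C4 v1=E4 v2=G4 v3=C5 (P8)
bar 4: v0=F3 v1=D4 v2=F4 v3=F4 (P8)
bar 5: v0=E3 v1=E4 v2=G4 v3=G4 (m3)
  R5 @ bar0.0: opens on m3
  R5 @ bar0.0: opens on m3
  R3 @ bar1.0: G4 above F4
  R4 @ bar1.0: G3/F4 m7 untreated
  R3 @ bar1.1: G4 above F4
  R3 @ bar1.2: G4 above F4
  R3 @ bar1.3: G4 above F4
  R2 @ bar2.0: G3/F4 m7 -> A3/A4 P8 similar
  R3 @ bar2.0: F4 above E4
  R7 @ bar2.0: B3->F4 leap 6st
  R3 @ bar2.1: F4 above E4
  R3 @ bar2.2: F4 above E4
  R3 @ bar2.3: F4 above E4
  R1 @ bar3.0: A3/E4 P5 -> C4/G4 P5 similar
  R1 @ bar3.0: A3/A4 P8 -> C4/C5 P8 similar
  R1 @ bar4.0: C4/C5 P8 -> F3/F4 P8 similar
  R2 @ bar4.0: C4/G4 P5 -> F3/F4 P8 similar
  R2 @ bar4.0: G4/C5 P4 -> F4/F4 P1 similar
  R8 @ bar4.0: penult P8 not 3rd/6th
  R8 @ bar4.0: penult P8 not 3rd/6th
  R1 @ bar5.0: F4/F4 P1 -> G4/G4 P1 similar
  R6 @ bar5.3: closes on m3
  R6 @ bar5.3: closes on m3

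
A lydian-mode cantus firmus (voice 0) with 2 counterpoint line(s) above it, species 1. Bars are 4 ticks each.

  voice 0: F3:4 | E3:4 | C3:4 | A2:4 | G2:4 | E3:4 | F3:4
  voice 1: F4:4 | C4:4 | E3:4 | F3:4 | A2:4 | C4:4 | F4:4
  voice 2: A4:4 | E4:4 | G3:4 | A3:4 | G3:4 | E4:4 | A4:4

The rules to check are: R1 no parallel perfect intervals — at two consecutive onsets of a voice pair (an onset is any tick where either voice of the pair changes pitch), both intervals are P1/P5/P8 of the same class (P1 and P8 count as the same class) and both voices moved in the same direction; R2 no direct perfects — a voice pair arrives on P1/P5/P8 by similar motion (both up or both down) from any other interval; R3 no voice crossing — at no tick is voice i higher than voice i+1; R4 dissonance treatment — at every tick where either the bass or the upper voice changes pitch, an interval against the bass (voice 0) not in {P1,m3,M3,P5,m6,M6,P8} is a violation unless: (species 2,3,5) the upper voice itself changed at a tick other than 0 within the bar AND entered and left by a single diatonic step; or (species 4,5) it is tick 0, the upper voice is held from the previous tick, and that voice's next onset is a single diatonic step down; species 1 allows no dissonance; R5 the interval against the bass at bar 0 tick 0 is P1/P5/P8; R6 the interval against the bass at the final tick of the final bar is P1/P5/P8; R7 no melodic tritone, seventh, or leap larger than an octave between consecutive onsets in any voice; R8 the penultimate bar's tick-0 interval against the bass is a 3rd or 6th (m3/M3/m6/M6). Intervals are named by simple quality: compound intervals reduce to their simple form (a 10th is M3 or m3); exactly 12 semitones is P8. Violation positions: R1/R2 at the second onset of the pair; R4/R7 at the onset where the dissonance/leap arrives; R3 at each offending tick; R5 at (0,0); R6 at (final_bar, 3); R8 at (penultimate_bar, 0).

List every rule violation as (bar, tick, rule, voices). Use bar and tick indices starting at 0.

bar 0: v0=F3 v1=F4 v2=A4 downbeat M3
bar 1: v0=E3 v1=C4 v2=E4 downbeat P8
bar 2: v0=C3 v1=E3 v2=G3 downbeat P5
bar 3: v0=A2 v1=F3 v2=A3 downbeat P8
bar 4: v0=G2 v1=A2 v2=G3 downbeat P8
bar 5: v0=E3 v1=C4 v2=E4 downbeat P8
bar 6: v0=F3 v1=F4 v2=A4 downbeat M3
  -> R5 @ bar 0 tick 0 v(0, 2): opens on M3
  -> R2 @ bar 1 tick 0 v(0, 2): F3/A4 M3 -> E3/E4 P8 similar
  -> R2 @ bar 2 tick 0 v(0, 2): E3/E4 P8 -> C3/G3 P5 similar
  -> R1 @ bar 4 tick 0 v(0, 2): A2/A3 P8 -> G2/G3 P8 similar
  -> R4 @ bar 4 tick 0 v(0, 1): G2/A2 M2 untreated
  -> R1 @ bar 5 tick 0 v(0, 2): G2/G3 P8 -> E3/E4 P8 similar
  -> R7 @ bar 5 tick 0 v(1,): A2->C4 leap 15st
  -> R8 @ bar 5 tick 0 v(0, 2): penult P8 not 3rd/6th
  -> R2 @ bar 6 tick 0 v(0, 1): E3/C4 m6 -> F3/F4 P8 similar
  -> R6 @ bar 6 tick 3 v(0, 2): closes on M3

(0, 0, R5, (0, 2))
(1, 0, R2, (0, 2))
(2, 0, R2, (0, 2))
(4, 0, R1, (0, 2))
(4, 0, R4, (0, 1))
(5, 0, R1, (0, 2))
(5, 0, R7, (1,))
(5, 0, R8, (0, 2))
(6, 0, R2, (0, 1))
(6, 3, R6, (0, 2))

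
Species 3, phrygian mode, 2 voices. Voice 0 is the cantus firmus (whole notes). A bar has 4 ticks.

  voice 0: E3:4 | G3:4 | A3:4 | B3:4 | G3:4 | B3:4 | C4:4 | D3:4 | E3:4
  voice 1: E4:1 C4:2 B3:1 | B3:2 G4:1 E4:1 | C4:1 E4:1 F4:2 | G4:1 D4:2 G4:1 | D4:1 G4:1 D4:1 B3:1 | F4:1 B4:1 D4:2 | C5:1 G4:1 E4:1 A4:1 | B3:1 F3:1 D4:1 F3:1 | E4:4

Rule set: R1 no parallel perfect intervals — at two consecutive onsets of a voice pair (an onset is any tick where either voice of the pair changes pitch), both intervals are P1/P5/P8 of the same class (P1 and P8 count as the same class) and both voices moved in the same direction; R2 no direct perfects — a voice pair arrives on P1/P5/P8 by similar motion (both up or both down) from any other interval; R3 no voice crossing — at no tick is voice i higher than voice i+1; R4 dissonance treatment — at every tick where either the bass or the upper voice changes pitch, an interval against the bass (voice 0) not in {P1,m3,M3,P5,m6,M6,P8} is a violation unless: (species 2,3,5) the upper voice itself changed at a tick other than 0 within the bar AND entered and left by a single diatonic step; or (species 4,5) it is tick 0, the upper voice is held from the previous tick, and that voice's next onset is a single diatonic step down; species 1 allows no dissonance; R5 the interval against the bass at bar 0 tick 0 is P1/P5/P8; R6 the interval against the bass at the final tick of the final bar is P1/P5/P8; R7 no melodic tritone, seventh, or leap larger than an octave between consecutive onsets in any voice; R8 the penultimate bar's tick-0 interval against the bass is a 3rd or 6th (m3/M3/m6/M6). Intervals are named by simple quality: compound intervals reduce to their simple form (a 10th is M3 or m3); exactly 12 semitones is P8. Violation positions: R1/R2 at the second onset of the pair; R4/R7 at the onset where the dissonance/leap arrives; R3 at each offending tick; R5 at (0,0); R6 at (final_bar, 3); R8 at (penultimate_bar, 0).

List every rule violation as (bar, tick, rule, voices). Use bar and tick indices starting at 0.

(4, 0, R2, (0, 1))
(5, 0, R4, (0, 1))
(5, 0, R7, (1,))
(5, 1, R7, (1,))
(6, 0, R2, (0, 1))
(6, 0, R7, (1,))
(7, 0, R7, (0,))
(7, 0, R7, (1,))
(7, 1, R7, (1,))
(8, 0, R2, (0, 1))
(8, 0, R7, (1,))

bar 0: v0=E3 v1=E4 downbeat P8
bar 1: v0=G3 v1=B3 downbeat M3
bar 2: v0=A3 v1=C4 downbeat m3
bar 3: v0=B3 v1=G4 downbeat m6
bar 4: v0=G3 v1=D4 downbeat P5
bar 5: v0=B3 v1=F4 downbeat TT
bar 6: v0=C4 v1=C5 downbeat P8
bar 7: v0=D3 v1=B3 downbeat M6
bar 8: v0=E3 v1=E4 downbeat P8
  -> R2 @ bar 4 tick 0 v(0, 1): B3/G4 m6 -> G3/D4 P5 similar
  -> R4 @ bar 5 tick 0 v(0, 1): B3/F4 TT untreated
  -> R7 @ bar 5 tick 0 v(1,): B3->F4 leap 6st
  -> R7 @ bar 5 tick 1 v(1,): F4->B4 leap 6st
  -> R2 @ bar 6 tick 0 v(0, 1): B3/D4 m3 -> C4/C5 P8 similar
  -> R7 @ bar 6 tick 0 v(1,): D4->C5 leap 10st
  -> R7 @ bar 7 tick 0 v(0,): C4->D3 leap 10st
  -> R7 @ bar 7 tick 0 v(1,): A4->B3 leap 10st
  -> R7 @ bar 7 tick 1 v(1,): B3->F3 leap 6st
  -> R2 @ bar 8 tick 0 v(0, 1): D3/F3 m3 -> E3/E4 P8 similar
  -> R7 @ bar 8 tick 0 v(1,): F3->E4 leap 11st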